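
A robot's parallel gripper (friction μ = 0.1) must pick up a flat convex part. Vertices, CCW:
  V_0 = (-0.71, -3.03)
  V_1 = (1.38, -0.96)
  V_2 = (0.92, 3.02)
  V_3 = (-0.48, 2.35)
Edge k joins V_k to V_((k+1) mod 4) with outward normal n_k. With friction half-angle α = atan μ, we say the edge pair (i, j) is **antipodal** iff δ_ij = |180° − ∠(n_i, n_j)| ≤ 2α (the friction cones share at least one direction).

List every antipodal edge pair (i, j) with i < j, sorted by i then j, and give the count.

count = 1; pairs: (1,3)

α = atan 0.1 = 5.71°;  2α = 11.42°
n_0 = (+0.7037, -0.7105)
n_1 = (+0.9934, +0.1148)
n_2 = (-0.4317, +0.9020)
n_3 = (-0.9991, +0.0427)
  (0,1): δ = 128.13°  ·
  (0,2): δ = 19.15°  ·
  (0,3): δ = 42.83°  ·
  (1,2): δ = 71.02°  ·
  (1,3): δ = 9.04°  ✓
  (2,3): δ = 118.02°  ·
antipodal pairs: 1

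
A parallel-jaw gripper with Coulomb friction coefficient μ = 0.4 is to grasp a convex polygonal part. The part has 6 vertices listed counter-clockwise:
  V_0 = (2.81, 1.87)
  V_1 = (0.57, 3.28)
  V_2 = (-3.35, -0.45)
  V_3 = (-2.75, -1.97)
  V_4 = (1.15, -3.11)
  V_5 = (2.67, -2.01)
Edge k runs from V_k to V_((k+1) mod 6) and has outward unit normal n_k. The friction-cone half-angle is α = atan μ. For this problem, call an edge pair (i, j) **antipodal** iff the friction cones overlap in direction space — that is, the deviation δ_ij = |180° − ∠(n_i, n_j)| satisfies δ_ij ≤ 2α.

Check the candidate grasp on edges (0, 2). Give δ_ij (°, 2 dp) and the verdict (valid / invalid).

δ = 36.27°, valid

α = atan 0.4 = 21.80°;  2α = 43.60°
edge 0: e_0 = (-2.24, +1.41);  n_0 = (+0.5327, +0.8463)
edge 2: e_2 = (+0.60, -1.52);  n_2 = (-0.9302, -0.3672)
∠(n_0, n_2) = 143.73°
δ = |180° − 143.73°| = 36.27°
36.27° ≤ 2α = 43.60°  →  valid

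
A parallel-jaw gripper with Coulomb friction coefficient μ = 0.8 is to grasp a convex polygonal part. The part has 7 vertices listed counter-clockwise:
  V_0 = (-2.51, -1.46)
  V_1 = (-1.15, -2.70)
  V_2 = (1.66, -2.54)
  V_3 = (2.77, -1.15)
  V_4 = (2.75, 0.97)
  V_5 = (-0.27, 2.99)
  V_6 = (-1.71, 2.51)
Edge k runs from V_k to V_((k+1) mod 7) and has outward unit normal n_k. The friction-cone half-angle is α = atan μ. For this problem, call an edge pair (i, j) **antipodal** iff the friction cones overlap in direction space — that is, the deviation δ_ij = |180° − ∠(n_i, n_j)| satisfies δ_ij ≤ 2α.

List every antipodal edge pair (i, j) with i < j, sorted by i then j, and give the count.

count = 11; pairs: (0,3), (0,4), (0,5), (1,4), (1,5), (1,6), (2,5), (2,6), (3,5), (3,6), (4,6)

α = atan 0.8 = 38.66°;  2α = 77.32°
n_0 = (-0.6738, -0.7390)
n_1 = (+0.0568, -0.9984)
n_2 = (+0.7814, -0.6240)
n_3 = (+1.0000, +0.0094)
n_4 = (+0.5560, +0.8312)
n_5 = (-0.3162, +0.9487)
n_6 = (-0.9803, +0.1975)
  (0,1): δ = 134.38°  ·
  (0,2): δ = 86.25°  ·
  (0,3): δ = 47.10°  ✓
  (0,4): δ = 8.58°  ✓
  (0,5): δ = 60.79°  ✓
  (0,6): δ = 120.96°  ·
  (1,2): δ = 131.87°  ·
  (1,3): δ = 92.72°  ·
  (1,4): δ = 37.04°  ✓
  (1,5): δ = 15.18°  ✓
  (1,6): δ = 75.35°  ✓
  (2,3): δ = 140.85°  ·
  (2,4): δ = 85.17°  ·
  (2,5): δ = 32.96°  ✓
  (2,6): δ = 27.22°  ✓
  (3,4): δ = 124.32°  ·
  (3,5): δ = 72.11°  ✓
  (3,6): δ = 11.93°  ✓
  (4,5): δ = 127.79°  ·
  (4,6): δ = 67.62°  ✓
  (5,6): δ = 119.83°  ·
antipodal pairs: 11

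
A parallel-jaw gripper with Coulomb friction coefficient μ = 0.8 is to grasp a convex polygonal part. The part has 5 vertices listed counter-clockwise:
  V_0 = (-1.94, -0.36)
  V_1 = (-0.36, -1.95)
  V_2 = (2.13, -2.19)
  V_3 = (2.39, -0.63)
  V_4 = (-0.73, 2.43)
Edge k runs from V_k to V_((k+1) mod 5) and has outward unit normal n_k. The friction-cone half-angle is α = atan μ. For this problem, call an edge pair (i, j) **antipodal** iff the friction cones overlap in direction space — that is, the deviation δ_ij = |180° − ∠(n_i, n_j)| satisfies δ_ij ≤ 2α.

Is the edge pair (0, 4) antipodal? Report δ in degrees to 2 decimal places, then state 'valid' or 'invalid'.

δ = 111.73°, invalid

α = atan 0.8 = 38.66°;  2α = 77.32°
edge 0: e_0 = (+1.58, -1.59);  n_0 = (-0.7093, -0.7049)
edge 4: e_4 = (-1.21, -2.79);  n_4 = (-0.9174, +0.3979)
∠(n_0, n_4) = 68.27°
δ = |180° − 68.27°| = 111.73°
111.73° > 2α = 77.32°  →  invalid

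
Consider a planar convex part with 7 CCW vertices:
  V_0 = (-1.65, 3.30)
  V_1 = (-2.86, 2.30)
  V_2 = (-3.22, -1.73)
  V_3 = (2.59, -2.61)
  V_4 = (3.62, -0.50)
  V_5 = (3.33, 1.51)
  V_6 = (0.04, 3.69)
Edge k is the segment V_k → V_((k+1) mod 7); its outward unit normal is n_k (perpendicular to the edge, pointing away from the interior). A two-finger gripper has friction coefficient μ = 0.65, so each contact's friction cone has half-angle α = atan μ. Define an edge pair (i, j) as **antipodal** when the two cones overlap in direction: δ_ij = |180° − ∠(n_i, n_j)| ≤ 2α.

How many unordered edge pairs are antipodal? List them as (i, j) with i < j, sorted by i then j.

α = atan 0.65 = 33.02°;  2α = 66.05°
n_0 = (-0.6370, +0.7708)
n_1 = (-0.9960, +0.0890)
n_2 = (-0.1498, -0.9887)
n_3 = (+0.8986, -0.4387)
n_4 = (+0.9898, +0.1428)
n_5 = (+0.5524, +0.8336)
n_6 = (-0.2249, +0.9744)
  (0,1): δ = 134.68°  ·
  (0,2): δ = 48.18°  ✓
  (0,3): δ = 24.41°  ✓
  (0,4): δ = 58.64°  ✓
  (0,5): δ = 106.90°  ·
  (0,6): δ = 153.42°  ·
  (1,2): δ = 93.51°  ·
  (1,3): δ = 20.91°  ✓
  (1,4): δ = 13.31°  ✓
  (1,5): δ = 61.58°  ✓
  (1,6): δ = 108.10°  ·
  (2,3): δ = 107.41°  ·
  (2,4): δ = 73.18°  ·
  (2,5): δ = 24.92°  ✓
  (2,6): δ = 21.61°  ✓
  (3,4): δ = 145.77°  ·
  (3,5): δ = 97.51°  ·
  (3,6): δ = 50.99°  ✓
  (4,5): δ = 131.74°  ·
  (4,6): δ = 85.22°  ·
  (5,6): δ = 133.48°  ·
antipodal pairs: 9

count = 9; pairs: (0,2), (0,3), (0,4), (1,3), (1,4), (1,5), (2,5), (2,6), (3,6)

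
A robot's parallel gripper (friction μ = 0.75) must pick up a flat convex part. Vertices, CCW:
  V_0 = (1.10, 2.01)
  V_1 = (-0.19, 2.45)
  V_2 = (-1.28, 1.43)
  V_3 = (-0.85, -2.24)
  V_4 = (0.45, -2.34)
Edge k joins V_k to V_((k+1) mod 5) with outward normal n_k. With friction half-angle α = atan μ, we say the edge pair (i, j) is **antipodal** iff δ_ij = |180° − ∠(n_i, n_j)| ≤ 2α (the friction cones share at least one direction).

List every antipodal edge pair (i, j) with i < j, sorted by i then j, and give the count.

count = 5; pairs: (0,2), (0,3), (1,3), (1,4), (2,4)

α = atan 0.75 = 36.87°;  2α = 73.74°
n_0 = (+0.3228, +0.9465)
n_1 = (-0.6833, +0.7302)
n_2 = (-0.9932, -0.1164)
n_3 = (-0.0767, -0.9971)
n_4 = (+0.9890, -0.1478)
  (0,1): δ = 118.07°  ·
  (0,2): δ = 64.48°  ✓
  (0,3): δ = 14.44°  ✓
  (0,4): δ = 100.34°  ·
  (1,2): δ = 126.42°  ·
  (1,3): δ = 47.50°  ✓
  (1,4): δ = 38.40°  ✓
  (2,3): δ = 101.08°  ·
  (2,4): δ = 15.18°  ✓
  (3,4): δ = 94.10°  ·
antipodal pairs: 5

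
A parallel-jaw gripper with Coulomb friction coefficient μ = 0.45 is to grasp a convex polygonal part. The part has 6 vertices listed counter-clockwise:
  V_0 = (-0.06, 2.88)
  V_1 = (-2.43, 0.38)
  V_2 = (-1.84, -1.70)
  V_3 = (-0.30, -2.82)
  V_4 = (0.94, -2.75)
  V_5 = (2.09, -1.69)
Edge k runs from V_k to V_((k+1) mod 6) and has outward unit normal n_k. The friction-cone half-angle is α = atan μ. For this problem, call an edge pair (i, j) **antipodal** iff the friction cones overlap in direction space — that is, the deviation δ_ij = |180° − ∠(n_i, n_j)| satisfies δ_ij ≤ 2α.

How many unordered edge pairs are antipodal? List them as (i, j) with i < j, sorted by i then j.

count = 4; pairs: (0,3), (0,4), (1,5), (2,5)

α = atan 0.45 = 24.23°;  2α = 48.46°
n_0 = (-0.7257, +0.6880)
n_1 = (-0.9620, -0.2729)
n_2 = (-0.5882, -0.8087)
n_3 = (+0.0564, -0.9984)
n_4 = (+0.6777, -0.7353)
n_5 = (+0.9049, +0.4257)
  (0,1): δ = 120.69°  ·
  (0,2): δ = 82.56°  ·
  (0,3): δ = 43.30°  ✓
  (0,4): δ = 3.86°  ✓
  (0,5): δ = 68.67°  ·
  (1,2): δ = 141.86°  ·
  (1,3): δ = 102.61°  ·
  (1,4): δ = 63.17°  ·
  (1,5): δ = 9.36°  ✓
  (2,3): δ = 140.74°  ·
  (2,4): δ = 101.30°  ·
  (2,5): δ = 28.78°  ✓
  (3,4): δ = 140.56°  ·
  (3,5): δ = 68.04°  ·
  (4,5): δ = 107.47°  ·
antipodal pairs: 4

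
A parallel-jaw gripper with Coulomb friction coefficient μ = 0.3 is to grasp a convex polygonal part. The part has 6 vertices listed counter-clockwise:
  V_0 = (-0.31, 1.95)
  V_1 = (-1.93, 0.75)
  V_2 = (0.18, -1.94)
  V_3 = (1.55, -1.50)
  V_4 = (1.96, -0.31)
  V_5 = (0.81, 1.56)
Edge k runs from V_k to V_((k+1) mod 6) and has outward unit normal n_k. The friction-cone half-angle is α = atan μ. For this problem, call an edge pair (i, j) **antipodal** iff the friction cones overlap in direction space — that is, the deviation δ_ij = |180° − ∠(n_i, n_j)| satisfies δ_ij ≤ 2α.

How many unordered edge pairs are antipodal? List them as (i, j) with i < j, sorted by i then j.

count = 3; pairs: (0,2), (1,4), (1,5)

α = atan 0.3 = 16.70°;  2α = 33.40°
n_0 = (-0.5952, +0.8036)
n_1 = (-0.7868, -0.6172)
n_2 = (+0.3058, -0.9521)
n_3 = (+0.9455, -0.3257)
n_4 = (+0.8518, +0.5238)
n_5 = (+0.3288, +0.9444)
  (0,1): δ = 88.42°  ·
  (0,2): δ = 18.72°  ✓
  (0,3): δ = 34.46°  ·
  (0,4): δ = 85.06°  ·
  (0,5): δ = 124.27°  ·
  (1,2): δ = 110.30°  ·
  (1,3): δ = 57.12°  ·
  (1,4): δ = 6.52°  ✓
  (1,5): δ = 32.69°  ✓
  (2,3): δ = 126.82°  ·
  (2,4): δ = 76.21°  ·
  (2,5): δ = 37.00°  ·
  (3,4): δ = 129.40°  ·
  (3,5): δ = 90.19°  ·
  (4,5): δ = 140.79°  ·
antipodal pairs: 3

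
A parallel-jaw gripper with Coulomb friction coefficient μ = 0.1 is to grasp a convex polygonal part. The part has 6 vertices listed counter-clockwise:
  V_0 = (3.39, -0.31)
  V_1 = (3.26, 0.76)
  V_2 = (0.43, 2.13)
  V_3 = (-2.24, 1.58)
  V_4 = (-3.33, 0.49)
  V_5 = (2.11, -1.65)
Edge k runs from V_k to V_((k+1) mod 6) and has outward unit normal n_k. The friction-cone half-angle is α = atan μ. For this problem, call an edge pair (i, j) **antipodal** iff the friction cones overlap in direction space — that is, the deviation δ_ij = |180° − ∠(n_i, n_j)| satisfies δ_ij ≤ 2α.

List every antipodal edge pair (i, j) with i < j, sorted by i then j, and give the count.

count = 2; pairs: (1,4), (3,5)

α = atan 0.1 = 5.71°;  2α = 11.42°
n_0 = (+0.9927, +0.1206)
n_1 = (+0.4357, +0.9001)
n_2 = (-0.2018, +0.9794)
n_3 = (-0.7071, +0.7071)
n_4 = (-0.3661, -0.9306)
n_5 = (+0.7231, -0.6907)
  (0,1): δ = 122.76°  ·
  (0,2): δ = 85.29°  ·
  (0,3): δ = 51.93°  ·
  (0,4): δ = 61.60°  ·
  (0,5): δ = 129.38°  ·
  (1,2): δ = 142.53°  ·
  (1,3): δ = 109.17°  ·
  (1,4): δ = 4.36°  ✓
  (1,5): δ = 72.14°  ·
  (2,3): δ = 146.64°  ·
  (2,4): δ = 33.11°  ·
  (2,5): δ = 34.67°  ·
  (3,4): δ = 66.47°  ·
  (3,5): δ = 1.31°  ✓
  (4,5): δ = 112.21°  ·
antipodal pairs: 2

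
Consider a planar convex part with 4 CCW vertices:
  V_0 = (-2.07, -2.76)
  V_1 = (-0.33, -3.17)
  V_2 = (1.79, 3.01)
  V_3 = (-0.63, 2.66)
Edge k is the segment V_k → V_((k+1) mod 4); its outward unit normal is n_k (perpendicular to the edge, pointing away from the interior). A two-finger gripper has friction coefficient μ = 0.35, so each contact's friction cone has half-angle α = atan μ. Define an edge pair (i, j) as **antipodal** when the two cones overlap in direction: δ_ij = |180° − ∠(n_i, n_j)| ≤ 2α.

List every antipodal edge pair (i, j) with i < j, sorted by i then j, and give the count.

count = 2; pairs: (0,2), (1,3)

α = atan 0.35 = 19.29°;  2α = 38.58°
n_0 = (-0.2294, -0.9733)
n_1 = (+0.9459, -0.3245)
n_2 = (-0.1431, +0.9897)
n_3 = (-0.9665, +0.2568)
  (0,1): δ = 95.68°  ·
  (0,2): δ = 21.49°  ✓
  (0,3): δ = 88.38°  ·
  (1,2): δ = 62.84°  ·
  (1,3): δ = 4.06°  ✓
  (2,3): δ = 113.11°  ·
antipodal pairs: 2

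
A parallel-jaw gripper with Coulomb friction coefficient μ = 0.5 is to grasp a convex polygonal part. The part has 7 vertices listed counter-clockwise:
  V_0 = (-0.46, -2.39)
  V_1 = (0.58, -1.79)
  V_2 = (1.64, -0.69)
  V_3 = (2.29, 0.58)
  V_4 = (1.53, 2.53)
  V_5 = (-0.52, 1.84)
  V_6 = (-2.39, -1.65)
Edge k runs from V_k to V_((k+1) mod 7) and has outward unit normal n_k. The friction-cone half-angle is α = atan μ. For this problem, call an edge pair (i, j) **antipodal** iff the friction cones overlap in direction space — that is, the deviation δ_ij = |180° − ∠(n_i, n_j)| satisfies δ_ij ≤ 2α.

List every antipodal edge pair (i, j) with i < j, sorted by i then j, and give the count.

count = 9; pairs: (0,4), (0,5), (1,4), (1,5), (2,4), (2,5), (3,5), (3,6), (4,6)

α = atan 0.5 = 26.57°;  2α = 53.13°
n_0 = (+0.4997, -0.8662)
n_1 = (+0.7201, -0.6939)
n_2 = (+0.8902, -0.4556)
n_3 = (+0.9317, +0.3631)
n_4 = (-0.3190, +0.9478)
n_5 = (-0.8814, +0.4723)
n_6 = (-0.3580, -0.9337)
  (0,1): δ = 163.92°  ·
  (0,2): δ = 147.09°  ·
  (0,3): δ = 98.69°  ·
  (0,4): δ = 11.38°  ✓
  (0,5): δ = 31.84°  ✓
  (0,6): δ = 129.04°  ·
  (1,2): δ = 163.16°  ·
  (1,3): δ = 114.77°  ·
  (1,4): δ = 27.46°  ✓
  (1,5): δ = 15.76°  ✓
  (1,6): δ = 112.96°  ·
  (2,3): δ = 131.60°  ·
  (2,4): δ = 44.29°  ✓
  (2,5): δ = 1.08°  ✓
  (2,6): δ = 96.13°  ·
  (3,4): δ = 92.69°  ·
  (3,5): δ = 49.48°  ✓
  (3,6): δ = 47.73°  ✓
  (4,5): δ = 136.79°  ·
  (4,6): δ = 39.58°  ✓
  (5,6): δ = 82.79°  ·
antipodal pairs: 9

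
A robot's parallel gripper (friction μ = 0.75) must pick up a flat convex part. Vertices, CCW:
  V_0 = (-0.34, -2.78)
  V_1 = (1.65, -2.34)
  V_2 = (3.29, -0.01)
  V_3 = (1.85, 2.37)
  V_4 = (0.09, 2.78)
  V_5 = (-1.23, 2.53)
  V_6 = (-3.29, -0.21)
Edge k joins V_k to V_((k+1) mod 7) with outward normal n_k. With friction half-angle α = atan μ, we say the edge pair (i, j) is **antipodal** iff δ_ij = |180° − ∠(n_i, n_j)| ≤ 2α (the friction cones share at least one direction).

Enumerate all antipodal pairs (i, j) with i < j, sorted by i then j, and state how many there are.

α = atan 0.75 = 36.87°;  2α = 73.74°
n_0 = (+0.2159, -0.9764)
n_1 = (+0.8177, -0.5756)
n_2 = (+0.8556, +0.5177)
n_3 = (+0.2269, +0.9739)
n_4 = (-0.1861, +0.9825)
n_5 = (-0.7993, +0.6009)
n_6 = (-0.6569, -0.7540)
  (0,1): δ = 137.61°  ·
  (0,2): δ = 71.29°  ✓
  (0,3): δ = 25.58°  ✓
  (0,4): δ = 1.74°  ✓
  (0,5): δ = 40.60°  ✓
  (0,6): δ = 126.47°  ·
  (1,2): δ = 113.68°  ·
  (1,3): δ = 67.97°  ✓
  (1,4): δ = 44.14°  ✓
  (1,5): δ = 1.80°  ✓
  (1,6): δ = 84.08°  ·
  (2,3): δ = 134.29°  ·
  (2,4): δ = 110.45°  ·
  (2,5): δ = 68.11°  ✓
  (2,6): δ = 17.76°  ✓
  (3,4): δ = 156.16°  ·
  (3,5): δ = 113.82°  ·
  (3,6): δ = 27.95°  ✓
  (4,5): δ = 137.66°  ·
  (4,6): δ = 51.79°  ✓
  (5,6): δ = 94.13°  ·
antipodal pairs: 11

count = 11; pairs: (0,2), (0,3), (0,4), (0,5), (1,3), (1,4), (1,5), (2,5), (2,6), (3,6), (4,6)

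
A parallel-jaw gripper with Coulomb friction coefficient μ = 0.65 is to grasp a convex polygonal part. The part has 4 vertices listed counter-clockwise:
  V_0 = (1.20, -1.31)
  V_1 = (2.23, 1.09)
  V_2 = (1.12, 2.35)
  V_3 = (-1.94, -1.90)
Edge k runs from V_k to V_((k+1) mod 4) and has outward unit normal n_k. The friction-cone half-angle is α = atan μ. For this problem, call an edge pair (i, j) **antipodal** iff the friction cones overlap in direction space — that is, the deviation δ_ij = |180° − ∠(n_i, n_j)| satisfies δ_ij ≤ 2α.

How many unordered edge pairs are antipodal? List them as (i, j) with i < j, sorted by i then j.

count = 3; pairs: (0,2), (1,3), (2,3)

α = atan 0.65 = 33.02°;  2α = 66.05°
n_0 = (+0.9189, -0.3944)
n_1 = (+0.7504, +0.6610)
n_2 = (-0.8115, +0.5843)
n_3 = (+0.1847, -0.9828)
  (0,1): δ = 115.39°  ·
  (0,2): δ = 12.53°  ✓
  (0,3): δ = 123.87°  ·
  (1,2): δ = 77.13°  ·
  (1,3): δ = 59.26°  ✓
  (2,3): δ = 43.60°  ✓
antipodal pairs: 3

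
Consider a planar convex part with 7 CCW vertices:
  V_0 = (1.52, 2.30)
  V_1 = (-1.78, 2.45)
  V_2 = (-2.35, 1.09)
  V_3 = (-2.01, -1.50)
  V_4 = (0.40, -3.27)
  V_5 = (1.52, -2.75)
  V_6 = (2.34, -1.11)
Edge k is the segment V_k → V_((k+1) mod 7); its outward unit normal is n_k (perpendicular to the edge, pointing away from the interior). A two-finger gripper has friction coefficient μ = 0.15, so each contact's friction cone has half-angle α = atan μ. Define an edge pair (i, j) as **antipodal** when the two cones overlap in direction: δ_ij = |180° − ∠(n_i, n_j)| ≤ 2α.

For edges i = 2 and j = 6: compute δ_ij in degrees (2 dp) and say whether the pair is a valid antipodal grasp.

δ = 6.04°, valid

α = atan 0.15 = 8.53°;  2α = 17.06°
edge 2: e_2 = (+0.34, -2.59);  n_2 = (-0.9915, -0.1302)
edge 6: e_6 = (-0.82, +3.41);  n_6 = (+0.9723, +0.2338)
∠(n_2, n_6) = 173.96°
δ = |180° − 173.96°| = 6.04°
6.04° ≤ 2α = 17.06°  →  valid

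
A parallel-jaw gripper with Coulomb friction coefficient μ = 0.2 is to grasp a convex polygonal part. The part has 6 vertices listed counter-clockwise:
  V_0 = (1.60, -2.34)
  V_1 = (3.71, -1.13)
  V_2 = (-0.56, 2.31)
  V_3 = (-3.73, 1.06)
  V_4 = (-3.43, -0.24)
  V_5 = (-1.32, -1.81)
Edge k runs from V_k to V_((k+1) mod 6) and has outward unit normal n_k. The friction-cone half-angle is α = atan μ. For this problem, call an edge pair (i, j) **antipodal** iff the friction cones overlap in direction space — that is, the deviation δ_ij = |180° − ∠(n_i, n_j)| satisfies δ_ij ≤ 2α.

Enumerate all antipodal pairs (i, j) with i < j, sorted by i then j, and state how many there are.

α = atan 0.2 = 11.31°;  2α = 22.62°
n_0 = (+0.4975, -0.8675)
n_1 = (+0.6274, +0.7787)
n_2 = (-0.3668, +0.9303)
n_3 = (-0.9744, -0.2249)
n_4 = (-0.5970, -0.8023)
n_5 = (-0.1786, -0.9839)
  (0,1): δ = 68.69°  ·
  (0,2): δ = 8.31°  ✓
  (0,3): δ = 73.16°  ·
  (0,4): δ = 113.52°  ·
  (0,5): δ = 139.88°  ·
  (1,2): δ = 119.62°  ·
  (1,3): δ = 38.15°  ·
  (1,4): δ = 2.20°  ✓
  (1,5): δ = 28.57°  ·
  (2,3): δ = 98.53°  ·
  (2,4): δ = 58.17°  ·
  (2,5): δ = 31.81°  ·
  (3,4): δ = 139.65°  ·
  (3,5): δ = 113.28°  ·
  (4,5): δ = 153.64°  ·
antipodal pairs: 2

count = 2; pairs: (0,2), (1,4)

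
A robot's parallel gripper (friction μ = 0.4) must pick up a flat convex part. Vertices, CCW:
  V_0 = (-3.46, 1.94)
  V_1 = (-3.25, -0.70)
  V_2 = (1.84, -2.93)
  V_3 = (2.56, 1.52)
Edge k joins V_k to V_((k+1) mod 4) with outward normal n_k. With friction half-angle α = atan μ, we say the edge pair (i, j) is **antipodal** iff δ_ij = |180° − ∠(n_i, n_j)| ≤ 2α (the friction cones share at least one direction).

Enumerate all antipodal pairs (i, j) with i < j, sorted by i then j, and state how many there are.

α = atan 0.4 = 21.80°;  2α = 43.60°
n_0 = (-0.9969, -0.0793)
n_1 = (-0.4013, -0.9160)
n_2 = (+0.9872, -0.1597)
n_3 = (+0.0696, +0.9976)
  (0,1): δ = 118.21°  ·
  (0,2): δ = 13.74°  ✓
  (0,3): δ = 81.46°  ·
  (1,2): δ = 75.53°  ·
  (1,3): δ = 19.67°  ✓
  (2,3): δ = 84.80°  ·
antipodal pairs: 2

count = 2; pairs: (0,2), (1,3)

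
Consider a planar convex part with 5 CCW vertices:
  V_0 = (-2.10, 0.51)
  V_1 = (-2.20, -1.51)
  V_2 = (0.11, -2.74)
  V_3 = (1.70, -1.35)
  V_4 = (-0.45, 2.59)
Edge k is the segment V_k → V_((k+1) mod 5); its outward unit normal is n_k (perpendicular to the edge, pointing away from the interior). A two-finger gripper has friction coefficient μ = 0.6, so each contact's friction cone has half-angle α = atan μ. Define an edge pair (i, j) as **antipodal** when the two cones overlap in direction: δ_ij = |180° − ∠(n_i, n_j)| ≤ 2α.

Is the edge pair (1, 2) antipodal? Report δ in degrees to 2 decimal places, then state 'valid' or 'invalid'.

α = atan 0.6 = 30.96°;  2α = 61.93°
edge 1: e_1 = (+2.31, -1.23);  n_1 = (-0.4700, -0.8827)
edge 2: e_2 = (+1.59, +1.39);  n_2 = (+0.6582, -0.7529)
∠(n_1, n_2) = 69.19°
δ = |180° − 69.19°| = 110.81°
110.81° > 2α = 61.93°  →  invalid

δ = 110.81°, invalid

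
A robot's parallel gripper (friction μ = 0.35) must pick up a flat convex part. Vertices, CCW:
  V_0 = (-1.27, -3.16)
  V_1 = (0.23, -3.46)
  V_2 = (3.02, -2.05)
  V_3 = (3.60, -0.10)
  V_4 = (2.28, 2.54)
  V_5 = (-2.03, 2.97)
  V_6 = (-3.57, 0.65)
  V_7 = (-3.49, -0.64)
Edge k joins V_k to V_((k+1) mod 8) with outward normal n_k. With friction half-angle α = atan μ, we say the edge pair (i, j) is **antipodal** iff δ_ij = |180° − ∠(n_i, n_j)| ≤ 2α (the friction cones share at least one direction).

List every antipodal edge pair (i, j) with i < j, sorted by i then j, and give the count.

α = atan 0.35 = 19.29°;  2α = 38.58°
n_0 = (-0.1961, -0.9806)
n_1 = (+0.4510, -0.8925)
n_2 = (+0.9585, -0.2851)
n_3 = (+0.8944, +0.4472)
n_4 = (+0.0993, +0.9951)
n_5 = (-0.8332, +0.5530)
n_6 = (-0.9981, -0.0619)
n_7 = (-0.7504, -0.6610)
  (0,1): δ = 141.88°  ·
  (0,2): δ = 95.25°  ·
  (0,3): δ = 52.13°  ·
  (0,4): δ = 5.61°  ✓
  (0,5): δ = 67.73°  ·
  (0,6): δ = 104.86°  ·
  (0,7): δ = 142.69°  ·
  (1,2): δ = 133.38°  ·
  (1,3): δ = 90.25°  ·
  (1,4): δ = 32.51°  ✓
  (1,5): δ = 29.61°  ✓
  (1,6): δ = 66.74°  ·
  (1,7): δ = 104.57°  ·
  (2,3): δ = 136.87°  ·
  (2,4): δ = 79.13°  ·
  (2,5): δ = 17.01°  ✓
  (2,6): δ = 20.11°  ✓
  (2,7): δ = 57.94°  ·
  (3,4): δ = 122.26°  ·
  (3,5): δ = 60.14°  ·
  (3,6): δ = 23.02°  ✓
  (3,7): δ = 14.81°  ✓
  (4,5): δ = 117.88°  ·
  (4,6): δ = 80.75°  ·
  (4,7): δ = 42.92°  ·
  (5,6): δ = 142.88°  ·
  (5,7): δ = 105.05°  ·
  (6,7): δ = 142.17°  ·
antipodal pairs: 7

count = 7; pairs: (0,4), (1,4), (1,5), (2,5), (2,6), (3,6), (3,7)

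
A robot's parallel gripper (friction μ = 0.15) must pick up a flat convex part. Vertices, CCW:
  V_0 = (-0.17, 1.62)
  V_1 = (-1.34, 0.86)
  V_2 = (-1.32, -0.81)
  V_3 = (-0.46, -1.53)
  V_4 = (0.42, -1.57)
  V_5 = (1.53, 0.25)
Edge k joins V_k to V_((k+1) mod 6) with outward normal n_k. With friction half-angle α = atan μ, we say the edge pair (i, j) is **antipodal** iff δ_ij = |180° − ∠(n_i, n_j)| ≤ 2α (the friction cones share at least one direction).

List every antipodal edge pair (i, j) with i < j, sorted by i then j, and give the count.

α = atan 0.15 = 8.53°;  2α = 17.06°
n_0 = (-0.5447, +0.8386)
n_1 = (-0.9999, -0.0120)
n_2 = (-0.6419, -0.7668)
n_3 = (-0.0454, -0.9990)
n_4 = (+0.8537, -0.5207)
n_5 = (+0.6275, +0.7786)
  (0,1): δ = 122.32°  ·
  (0,2): δ = 72.94°  ·
  (0,3): δ = 35.61°  ·
  (0,4): δ = 25.61°  ·
  (0,5): δ = 108.13°  ·
  (1,2): δ = 130.62°  ·
  (1,3): δ = 93.29°  ·
  (1,4): δ = 32.06°  ·
  (1,5): δ = 50.45°  ·
  (2,3): δ = 142.67°  ·
  (2,4): δ = 81.44°  ·
  (2,5): δ = 1.07°  ✓
  (3,4): δ = 118.78°  ·
  (3,5): δ = 36.26°  ·
  (4,5): δ = 97.49°  ·
antipodal pairs: 1

count = 1; pairs: (2,5)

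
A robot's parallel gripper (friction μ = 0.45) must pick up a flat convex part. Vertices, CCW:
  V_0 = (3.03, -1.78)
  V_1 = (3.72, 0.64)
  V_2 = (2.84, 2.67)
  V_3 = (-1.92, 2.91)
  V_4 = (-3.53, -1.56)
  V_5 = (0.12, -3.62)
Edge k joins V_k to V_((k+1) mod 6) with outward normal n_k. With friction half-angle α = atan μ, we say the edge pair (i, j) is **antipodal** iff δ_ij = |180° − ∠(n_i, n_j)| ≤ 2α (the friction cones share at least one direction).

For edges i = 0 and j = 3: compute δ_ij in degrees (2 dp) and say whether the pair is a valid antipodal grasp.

δ = 3.89°, valid

α = atan 0.45 = 24.23°;  2α = 48.46°
edge 0: e_0 = (+0.69, +2.42);  n_0 = (+0.9617, -0.2742)
edge 3: e_3 = (-1.61, -4.47);  n_3 = (-0.9408, +0.3389)
∠(n_0, n_3) = 176.11°
δ = |180° − 176.11°| = 3.89°
3.89° ≤ 2α = 48.46°  →  valid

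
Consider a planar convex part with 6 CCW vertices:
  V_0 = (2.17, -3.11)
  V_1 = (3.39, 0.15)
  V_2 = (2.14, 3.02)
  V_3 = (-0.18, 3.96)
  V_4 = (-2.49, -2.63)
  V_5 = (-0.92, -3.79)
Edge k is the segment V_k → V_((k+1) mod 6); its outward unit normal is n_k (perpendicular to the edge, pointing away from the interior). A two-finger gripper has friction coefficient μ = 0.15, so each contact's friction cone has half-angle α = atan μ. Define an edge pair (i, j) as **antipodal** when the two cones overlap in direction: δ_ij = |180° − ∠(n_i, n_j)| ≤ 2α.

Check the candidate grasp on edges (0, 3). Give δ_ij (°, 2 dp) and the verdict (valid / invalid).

δ = 1.20°, valid

α = atan 0.15 = 8.53°;  2α = 17.06°
edge 0: e_0 = (+1.22, +3.26);  n_0 = (+0.9366, -0.3505)
edge 3: e_3 = (-2.31, -6.59);  n_3 = (-0.9437, +0.3308)
∠(n_0, n_3) = 178.80°
δ = |180° − 178.80°| = 1.20°
1.20° ≤ 2α = 17.06°  →  valid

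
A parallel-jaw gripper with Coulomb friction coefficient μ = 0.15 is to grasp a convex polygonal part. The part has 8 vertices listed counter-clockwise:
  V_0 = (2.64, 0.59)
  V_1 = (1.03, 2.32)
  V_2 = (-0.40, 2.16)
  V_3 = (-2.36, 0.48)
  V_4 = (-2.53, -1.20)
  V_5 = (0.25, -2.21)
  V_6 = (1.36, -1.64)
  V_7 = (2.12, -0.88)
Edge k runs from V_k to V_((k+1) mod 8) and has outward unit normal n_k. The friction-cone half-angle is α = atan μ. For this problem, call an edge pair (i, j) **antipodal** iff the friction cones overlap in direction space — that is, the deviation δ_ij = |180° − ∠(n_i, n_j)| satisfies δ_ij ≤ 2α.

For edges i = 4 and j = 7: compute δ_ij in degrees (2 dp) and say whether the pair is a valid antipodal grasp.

α = atan 0.15 = 8.53°;  2α = 17.06°
edge 4: e_4 = (+2.78, -1.01);  n_4 = (-0.3415, -0.9399)
edge 7: e_7 = (+0.52, +1.47);  n_7 = (+0.9428, -0.3335)
∠(n_4, n_7) = 90.49°
δ = |180° − 90.49°| = 89.51°
89.51° > 2α = 17.06°  →  invalid

δ = 89.51°, invalid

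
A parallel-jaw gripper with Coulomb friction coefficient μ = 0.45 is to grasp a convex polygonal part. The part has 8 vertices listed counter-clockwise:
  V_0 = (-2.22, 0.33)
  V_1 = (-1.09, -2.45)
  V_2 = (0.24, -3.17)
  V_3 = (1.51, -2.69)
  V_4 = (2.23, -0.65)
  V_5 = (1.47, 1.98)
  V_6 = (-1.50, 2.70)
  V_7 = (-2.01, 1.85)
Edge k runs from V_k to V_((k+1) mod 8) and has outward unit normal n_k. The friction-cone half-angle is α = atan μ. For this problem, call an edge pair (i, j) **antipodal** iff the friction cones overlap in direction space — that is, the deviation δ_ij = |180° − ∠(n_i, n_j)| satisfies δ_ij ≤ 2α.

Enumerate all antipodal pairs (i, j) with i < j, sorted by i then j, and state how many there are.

α = atan 0.45 = 24.23°;  2α = 48.46°
n_0 = (-0.9264, -0.3766)
n_1 = (-0.4761, -0.8794)
n_2 = (+0.3535, -0.9354)
n_3 = (+0.9430, -0.3328)
n_4 = (+0.9607, +0.2776)
n_5 = (+0.2356, +0.9719)
n_6 = (-0.8575, +0.5145)
n_7 = (-0.9906, +0.1369)
  (0,1): δ = 140.55°  ·
  (0,2): δ = 91.42°  ·
  (0,3): δ = 41.56°  ✓
  (0,4): δ = 6.00°  ✓
  (0,5): δ = 54.25°  ·
  (0,6): δ = 126.92°  ·
  (0,7): δ = 150.01°  ·
  (1,2): δ = 130.87°  ·
  (1,3): δ = 81.01°  ·
  (1,4): δ = 45.45°  ✓
  (1,5): δ = 14.80°  ✓
  (1,6): δ = 87.47°  ·
  (1,7): δ = 110.56°  ·
  (2,3): δ = 130.14°  ·
  (2,4): δ = 94.59°  ·
  (2,5): δ = 34.33°  ✓
  (2,6): δ = 38.33°  ✓
  (2,7): δ = 61.43°  ·
  (3,4): δ = 144.44°  ·
  (3,5): δ = 84.19°  ·
  (3,6): δ = 11.52°  ✓
  (3,7): δ = 11.57°  ✓
  (4,5): δ = 119.74°  ·
  (4,6): δ = 47.08°  ✓
  (4,7): δ = 23.98°  ✓
  (5,6): δ = 107.34°  ·
  (5,7): δ = 84.24°  ·
  (6,7): δ = 156.90°  ·
antipodal pairs: 10

count = 10; pairs: (0,3), (0,4), (1,4), (1,5), (2,5), (2,6), (3,6), (3,7), (4,6), (4,7)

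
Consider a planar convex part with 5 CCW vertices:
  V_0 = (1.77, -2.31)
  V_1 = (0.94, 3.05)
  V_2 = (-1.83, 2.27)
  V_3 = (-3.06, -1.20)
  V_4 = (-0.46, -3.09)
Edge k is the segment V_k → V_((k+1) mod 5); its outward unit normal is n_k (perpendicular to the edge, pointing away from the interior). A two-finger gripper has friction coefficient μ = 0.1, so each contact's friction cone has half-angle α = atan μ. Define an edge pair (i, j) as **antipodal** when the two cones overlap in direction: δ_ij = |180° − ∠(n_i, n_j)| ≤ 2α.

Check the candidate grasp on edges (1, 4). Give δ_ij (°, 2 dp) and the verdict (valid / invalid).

α = atan 0.1 = 5.71°;  2α = 11.42°
edge 1: e_1 = (-2.77, -0.78);  n_1 = (-0.2710, +0.9626)
edge 4: e_4 = (+2.23, +0.78);  n_4 = (+0.3302, -0.9439)
∠(n_1, n_4) = 176.45°
δ = |180° − 176.45°| = 3.55°
3.55° ≤ 2α = 11.42°  →  valid

δ = 3.55°, valid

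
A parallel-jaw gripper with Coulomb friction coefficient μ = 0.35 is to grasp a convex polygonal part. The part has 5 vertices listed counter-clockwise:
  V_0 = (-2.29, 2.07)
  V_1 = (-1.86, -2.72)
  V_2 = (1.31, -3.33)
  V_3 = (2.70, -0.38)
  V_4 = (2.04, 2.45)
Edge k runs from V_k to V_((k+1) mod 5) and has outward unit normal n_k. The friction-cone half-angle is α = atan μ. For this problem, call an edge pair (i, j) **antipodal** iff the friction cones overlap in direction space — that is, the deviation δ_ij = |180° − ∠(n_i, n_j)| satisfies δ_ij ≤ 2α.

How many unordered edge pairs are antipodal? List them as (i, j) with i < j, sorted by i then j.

α = atan 0.35 = 19.29°;  2α = 38.58°
n_0 = (-0.9960, -0.0894)
n_1 = (-0.1890, -0.9820)
n_2 = (+0.9046, -0.4262)
n_3 = (+0.9739, +0.2271)
n_4 = (-0.0874, +0.9962)
  (0,1): δ = 106.02°  ·
  (0,2): δ = 30.36°  ✓
  (0,3): δ = 8.00°  ✓
  (0,4): δ = 89.89°  ·
  (1,2): δ = 104.34°  ·
  (1,3): δ = 65.98°  ·
  (1,4): δ = 15.91°  ✓
  (2,3): δ = 141.64°  ·
  (2,4): δ = 59.76°  ·
  (3,4): δ = 98.11°  ·
antipodal pairs: 3

count = 3; pairs: (0,2), (0,3), (1,4)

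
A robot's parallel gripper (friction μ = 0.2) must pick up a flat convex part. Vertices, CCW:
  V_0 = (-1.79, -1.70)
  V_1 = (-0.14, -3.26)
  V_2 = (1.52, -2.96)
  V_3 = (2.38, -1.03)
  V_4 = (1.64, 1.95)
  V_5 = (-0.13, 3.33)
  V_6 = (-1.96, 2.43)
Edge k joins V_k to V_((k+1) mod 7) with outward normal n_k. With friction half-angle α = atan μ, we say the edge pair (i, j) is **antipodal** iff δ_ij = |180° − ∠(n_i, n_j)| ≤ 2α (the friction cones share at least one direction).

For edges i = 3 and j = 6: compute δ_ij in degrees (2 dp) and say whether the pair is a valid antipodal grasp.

α = atan 0.2 = 11.31°;  2α = 22.62°
edge 3: e_3 = (-0.74, +2.98);  n_3 = (+0.9705, +0.2410)
edge 6: e_6 = (+0.17, -4.13);  n_6 = (-0.9992, -0.0411)
∠(n_3, n_6) = 168.41°
δ = |180° − 168.41°| = 11.59°
11.59° ≤ 2α = 22.62°  →  valid

δ = 11.59°, valid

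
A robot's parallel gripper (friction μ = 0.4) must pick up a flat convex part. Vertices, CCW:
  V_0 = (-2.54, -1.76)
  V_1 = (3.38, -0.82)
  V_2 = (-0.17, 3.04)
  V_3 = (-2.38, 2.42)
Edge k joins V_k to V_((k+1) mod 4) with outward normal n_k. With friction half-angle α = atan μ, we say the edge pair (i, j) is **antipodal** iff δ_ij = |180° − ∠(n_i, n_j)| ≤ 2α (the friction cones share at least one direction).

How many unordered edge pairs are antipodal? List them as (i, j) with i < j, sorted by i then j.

α = atan 0.4 = 21.80°;  2α = 43.60°
n_0 = (+0.1568, -0.9876)
n_1 = (+0.7360, +0.6769)
n_2 = (-0.2701, +0.9628)
n_3 = (-0.9993, +0.0382)
  (0,1): δ = 56.42°  ·
  (0,2): δ = 6.65°  ✓
  (0,3): δ = 78.79°  ·
  (1,2): δ = 116.93°  ·
  (1,3): δ = 44.80°  ·
  (2,3): δ = 107.86°  ·
antipodal pairs: 1

count = 1; pairs: (0,2)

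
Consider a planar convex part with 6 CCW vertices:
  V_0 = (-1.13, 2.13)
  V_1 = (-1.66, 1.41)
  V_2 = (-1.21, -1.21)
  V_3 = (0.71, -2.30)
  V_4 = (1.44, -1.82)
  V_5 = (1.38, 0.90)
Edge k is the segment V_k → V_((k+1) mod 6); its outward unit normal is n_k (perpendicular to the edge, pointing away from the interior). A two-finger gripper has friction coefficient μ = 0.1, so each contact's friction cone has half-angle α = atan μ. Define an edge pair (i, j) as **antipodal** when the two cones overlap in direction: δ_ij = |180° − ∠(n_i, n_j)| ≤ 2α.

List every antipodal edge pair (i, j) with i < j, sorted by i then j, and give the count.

count = 2; pairs: (1,4), (2,5)

α = atan 0.1 = 5.71°;  2α = 11.42°
n_0 = (-0.8053, +0.5928)
n_1 = (-0.9856, -0.1693)
n_2 = (-0.4937, -0.8696)
n_3 = (+0.5494, -0.8356)
n_4 = (+0.9998, +0.0221)
n_5 = (+0.4400, +0.8980)
  (0,1): δ = 133.90°  ·
  (0,2): δ = 83.23°  ·
  (0,3): δ = 20.32°  ·
  (0,4): δ = 37.62°  ·
  (0,5): δ = 100.25°  ·
  (1,2): δ = 129.33°  ·
  (1,3): δ = 66.42°  ·
  (1,4): δ = 8.48°  ✓
  (1,5): δ = 54.15°  ·
  (2,3): δ = 117.09°  ·
  (2,4): δ = 59.15°  ·
  (2,5): δ = 3.48°  ✓
  (3,4): δ = 122.06°  ·
  (3,5): δ = 59.43°  ·
  (4,5): δ = 117.37°  ·
antipodal pairs: 2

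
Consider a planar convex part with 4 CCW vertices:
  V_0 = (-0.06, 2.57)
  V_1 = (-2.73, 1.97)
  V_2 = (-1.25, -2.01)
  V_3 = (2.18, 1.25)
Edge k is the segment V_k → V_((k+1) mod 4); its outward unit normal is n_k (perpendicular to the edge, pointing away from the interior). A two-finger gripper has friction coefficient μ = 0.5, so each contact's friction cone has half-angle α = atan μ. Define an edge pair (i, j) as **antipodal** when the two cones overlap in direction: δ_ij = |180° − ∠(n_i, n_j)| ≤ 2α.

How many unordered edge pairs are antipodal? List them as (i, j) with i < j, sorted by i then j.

count = 2; pairs: (0,2), (1,3)

α = atan 0.5 = 26.57°;  2α = 53.13°
n_0 = (-0.2193, +0.9757)
n_1 = (-0.9373, -0.3485)
n_2 = (+0.6889, -0.7248)
n_3 = (+0.5077, +0.8615)
  (0,1): δ = 82.27°  ·
  (0,2): δ = 30.88°  ✓
  (0,3): δ = 136.82°  ·
  (1,2): δ = 66.85°  ·
  (1,3): δ = 39.09°  ✓
  (2,3): δ = 74.05°  ·
antipodal pairs: 2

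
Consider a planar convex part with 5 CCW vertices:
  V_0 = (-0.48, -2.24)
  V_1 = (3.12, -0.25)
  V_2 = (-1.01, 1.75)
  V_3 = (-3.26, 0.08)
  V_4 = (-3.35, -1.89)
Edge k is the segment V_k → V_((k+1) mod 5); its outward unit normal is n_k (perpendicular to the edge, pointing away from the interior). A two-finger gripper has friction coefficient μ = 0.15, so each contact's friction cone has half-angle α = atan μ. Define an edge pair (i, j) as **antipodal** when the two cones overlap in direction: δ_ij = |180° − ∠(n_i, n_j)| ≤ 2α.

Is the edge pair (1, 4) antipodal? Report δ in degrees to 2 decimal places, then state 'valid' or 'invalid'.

δ = 18.89°, invalid

α = atan 0.15 = 8.53°;  2α = 17.06°
edge 1: e_1 = (-4.13, +2.00);  n_1 = (+0.4358, +0.9000)
edge 4: e_4 = (+2.87, -0.35);  n_4 = (-0.1211, -0.9926)
∠(n_1, n_4) = 161.11°
δ = |180° − 161.11°| = 18.89°
18.89° > 2α = 17.06°  →  invalid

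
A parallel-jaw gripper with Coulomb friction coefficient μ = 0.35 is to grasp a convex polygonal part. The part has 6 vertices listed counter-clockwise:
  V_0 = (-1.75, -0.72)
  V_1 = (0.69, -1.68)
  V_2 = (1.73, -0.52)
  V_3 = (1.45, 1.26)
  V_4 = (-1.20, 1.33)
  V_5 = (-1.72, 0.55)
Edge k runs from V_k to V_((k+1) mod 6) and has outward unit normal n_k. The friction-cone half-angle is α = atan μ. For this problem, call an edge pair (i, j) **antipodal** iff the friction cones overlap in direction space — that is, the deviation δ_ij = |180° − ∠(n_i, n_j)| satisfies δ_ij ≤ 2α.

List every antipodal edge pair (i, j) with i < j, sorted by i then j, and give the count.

count = 3; pairs: (0,3), (1,4), (2,5)

α = atan 0.35 = 19.29°;  2α = 38.58°
n_0 = (-0.3661, -0.9306)
n_1 = (+0.7446, -0.6675)
n_2 = (+0.9879, +0.1554)
n_3 = (+0.0264, +0.9997)
n_4 = (-0.8321, +0.5547)
n_5 = (-0.9997, +0.0236)
  (0,1): δ = 110.40°  ·
  (0,2): δ = 59.58°  ·
  (0,3): δ = 19.96°  ✓
  (0,4): δ = 77.79°  ·
  (0,5): δ = 110.12°  ·
  (1,2): δ = 129.18°  ·
  (1,3): δ = 49.64°  ·
  (1,4): δ = 8.19°  ✓
  (1,5): δ = 40.52°  ·
  (2,3): δ = 100.45°  ·
  (2,4): δ = 42.63°  ·
  (2,5): δ = 10.29°  ✓
  (3,4): δ = 122.18°  ·
  (3,5): δ = 89.84°  ·
  (4,5): δ = 147.66°  ·
antipodal pairs: 3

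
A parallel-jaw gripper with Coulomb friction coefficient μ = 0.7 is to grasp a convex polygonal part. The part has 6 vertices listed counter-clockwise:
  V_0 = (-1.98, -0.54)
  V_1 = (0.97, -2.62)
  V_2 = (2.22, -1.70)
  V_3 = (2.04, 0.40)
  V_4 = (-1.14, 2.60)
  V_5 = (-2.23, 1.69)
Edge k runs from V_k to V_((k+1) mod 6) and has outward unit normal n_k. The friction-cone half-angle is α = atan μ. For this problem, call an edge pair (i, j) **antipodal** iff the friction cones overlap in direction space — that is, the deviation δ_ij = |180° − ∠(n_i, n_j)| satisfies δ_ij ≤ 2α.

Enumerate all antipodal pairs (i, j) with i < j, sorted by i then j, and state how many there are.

count = 7; pairs: (0,2), (0,3), (1,4), (1,5), (2,4), (2,5), (3,5)

α = atan 0.7 = 34.99°;  2α = 69.98°
n_0 = (-0.5762, -0.8173)
n_1 = (+0.5928, -0.8054)
n_2 = (+0.9963, +0.0854)
n_3 = (+0.5689, +0.8224)
n_4 = (-0.6409, +0.7676)
n_5 = (-0.9938, -0.1114)
  (0,1): δ = 108.46°  ·
  (0,2): δ = 49.91°  ✓
  (0,3): δ = 0.51°  ✓
  (0,4): δ = 75.04°  ·
  (0,5): δ = 131.58°  ·
  (1,2): δ = 121.45°  ·
  (1,3): δ = 71.03°  ·
  (1,4): δ = 3.50°  ✓
  (1,5): δ = 60.04°  ✓
  (2,3): δ = 129.58°  ·
  (2,4): δ = 55.04°  ✓
  (2,5): δ = 1.50°  ✓
  (3,4): δ = 105.47°  ·
  (3,5): δ = 48.93°  ✓
  (4,5): δ = 123.46°  ·
antipodal pairs: 7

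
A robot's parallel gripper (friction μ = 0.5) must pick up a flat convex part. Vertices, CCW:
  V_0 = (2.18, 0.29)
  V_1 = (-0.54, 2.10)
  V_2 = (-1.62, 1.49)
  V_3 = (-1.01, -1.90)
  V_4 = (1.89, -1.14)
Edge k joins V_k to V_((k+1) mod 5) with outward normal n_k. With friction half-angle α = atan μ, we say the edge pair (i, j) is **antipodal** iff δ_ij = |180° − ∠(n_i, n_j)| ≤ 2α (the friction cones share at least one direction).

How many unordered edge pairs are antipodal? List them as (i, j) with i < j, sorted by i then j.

count = 5; pairs: (0,2), (0,3), (1,3), (1,4), (2,4)

α = atan 0.5 = 26.57°;  2α = 53.13°
n_0 = (+0.5540, +0.8325)
n_1 = (-0.4918, +0.8707)
n_2 = (-0.9842, -0.1771)
n_3 = (+0.2535, -0.9673)
n_4 = (+0.9800, -0.1988)
  (0,1): δ = 116.90°  ·
  (0,2): δ = 46.16°  ✓
  (0,3): δ = 48.33°  ✓
  (0,4): δ = 112.18°  ·
  (1,2): δ = 109.26°  ·
  (1,3): δ = 14.77°  ✓
  (1,4): δ = 49.08°  ✓
  (2,3): δ = 85.52°  ·
  (2,4): δ = 21.66°  ✓
  (3,4): δ = 116.15°  ·
antipodal pairs: 5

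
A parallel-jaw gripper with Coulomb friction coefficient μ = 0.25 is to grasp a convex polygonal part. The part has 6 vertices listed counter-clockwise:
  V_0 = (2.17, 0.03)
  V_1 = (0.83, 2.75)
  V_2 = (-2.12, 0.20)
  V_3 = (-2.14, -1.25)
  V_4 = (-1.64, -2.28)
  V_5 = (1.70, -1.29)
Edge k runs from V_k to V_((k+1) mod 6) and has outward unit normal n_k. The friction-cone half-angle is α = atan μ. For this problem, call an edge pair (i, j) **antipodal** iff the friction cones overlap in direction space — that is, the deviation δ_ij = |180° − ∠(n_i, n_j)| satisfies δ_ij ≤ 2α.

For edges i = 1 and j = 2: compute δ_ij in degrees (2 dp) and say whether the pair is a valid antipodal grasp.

α = atan 0.25 = 14.04°;  2α = 28.07°
edge 1: e_1 = (-2.95, -2.55);  n_1 = (-0.6540, +0.7565)
edge 2: e_2 = (-0.02, -1.45);  n_2 = (-0.9999, +0.0138)
∠(n_1, n_2) = 48.37°
δ = |180° − 48.37°| = 131.63°
131.63° > 2α = 28.07°  →  invalid

δ = 131.63°, invalid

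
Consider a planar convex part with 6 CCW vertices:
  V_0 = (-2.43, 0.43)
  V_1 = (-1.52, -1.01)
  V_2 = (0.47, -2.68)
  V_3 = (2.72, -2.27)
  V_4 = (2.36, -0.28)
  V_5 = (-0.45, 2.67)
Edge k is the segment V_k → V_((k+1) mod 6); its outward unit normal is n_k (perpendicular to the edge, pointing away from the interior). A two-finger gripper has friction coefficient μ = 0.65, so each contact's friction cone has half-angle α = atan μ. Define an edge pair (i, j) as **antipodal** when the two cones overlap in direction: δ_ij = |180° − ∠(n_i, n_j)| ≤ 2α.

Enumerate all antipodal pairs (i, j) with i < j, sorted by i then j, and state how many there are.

count = 7; pairs: (0,3), (0,4), (1,3), (1,4), (2,4), (2,5), (3,5)

α = atan 0.65 = 33.02°;  2α = 66.05°
n_0 = (-0.8453, -0.5342)
n_1 = (-0.6428, -0.7660)
n_2 = (+0.1793, -0.9838)
n_3 = (+0.9840, +0.1780)
n_4 = (+0.7241, +0.6897)
n_5 = (-0.7493, +0.6623)
  (0,1): δ = 162.29°  ·
  (0,2): δ = 111.96°  ·
  (0,3): δ = 22.04°  ✓
  (0,4): δ = 11.32°  ✓
  (0,5): δ = 106.24°  ·
  (1,2): δ = 129.67°  ·
  (1,3): δ = 39.74°  ✓
  (1,4): δ = 6.39°  ✓
  (1,5): δ = 88.53°  ·
  (2,3): δ = 90.07°  ·
  (2,4): δ = 56.72°  ✓
  (2,5): δ = 38.20°  ✓
  (3,4): δ = 146.65°  ·
  (3,5): δ = 51.73°  ✓
  (4,5): δ = 85.08°  ·
antipodal pairs: 7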